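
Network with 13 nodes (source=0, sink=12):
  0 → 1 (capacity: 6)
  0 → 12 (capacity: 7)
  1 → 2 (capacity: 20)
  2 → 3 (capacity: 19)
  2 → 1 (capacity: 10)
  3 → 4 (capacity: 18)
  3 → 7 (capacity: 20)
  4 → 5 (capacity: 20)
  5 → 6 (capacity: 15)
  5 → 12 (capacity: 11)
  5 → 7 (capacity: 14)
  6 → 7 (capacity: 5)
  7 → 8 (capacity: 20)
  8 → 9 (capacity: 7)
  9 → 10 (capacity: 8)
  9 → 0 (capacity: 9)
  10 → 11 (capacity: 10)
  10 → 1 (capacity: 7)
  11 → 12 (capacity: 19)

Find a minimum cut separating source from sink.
Min cut value = 13, edges: (0,1), (0,12)

Min cut value: 13
Partition: S = [0], T = [1, 2, 3, 4, 5, 6, 7, 8, 9, 10, 11, 12]
Cut edges: (0,1), (0,12)

By max-flow min-cut theorem, max flow = min cut = 13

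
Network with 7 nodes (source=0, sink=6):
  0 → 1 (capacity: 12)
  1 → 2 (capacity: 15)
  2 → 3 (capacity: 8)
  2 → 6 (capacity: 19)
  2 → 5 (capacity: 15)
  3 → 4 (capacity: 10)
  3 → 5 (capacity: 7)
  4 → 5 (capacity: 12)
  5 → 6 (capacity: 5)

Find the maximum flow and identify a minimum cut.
Max flow = 12, Min cut edges: (0,1)

Maximum flow: 12
Minimum cut: (0,1)
Partition: S = [0], T = [1, 2, 3, 4, 5, 6]

Max-flow min-cut theorem verified: both equal 12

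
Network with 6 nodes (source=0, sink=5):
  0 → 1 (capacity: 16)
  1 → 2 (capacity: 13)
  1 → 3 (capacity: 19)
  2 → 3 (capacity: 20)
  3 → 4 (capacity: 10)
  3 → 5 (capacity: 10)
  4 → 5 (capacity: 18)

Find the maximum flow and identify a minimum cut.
Max flow = 16, Min cut edges: (0,1)

Maximum flow: 16
Minimum cut: (0,1)
Partition: S = [0], T = [1, 2, 3, 4, 5]

Max-flow min-cut theorem verified: both equal 16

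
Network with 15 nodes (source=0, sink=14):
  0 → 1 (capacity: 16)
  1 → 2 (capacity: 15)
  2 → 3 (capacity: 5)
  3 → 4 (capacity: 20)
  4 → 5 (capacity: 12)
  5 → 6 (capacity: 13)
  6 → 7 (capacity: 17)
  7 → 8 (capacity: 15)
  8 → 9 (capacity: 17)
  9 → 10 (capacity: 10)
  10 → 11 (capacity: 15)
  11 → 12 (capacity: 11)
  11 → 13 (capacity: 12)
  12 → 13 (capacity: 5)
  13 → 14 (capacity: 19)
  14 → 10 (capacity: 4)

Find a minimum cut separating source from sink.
Min cut value = 5, edges: (2,3)

Min cut value: 5
Partition: S = [0, 1, 2], T = [3, 4, 5, 6, 7, 8, 9, 10, 11, 12, 13, 14]
Cut edges: (2,3)

By max-flow min-cut theorem, max flow = min cut = 5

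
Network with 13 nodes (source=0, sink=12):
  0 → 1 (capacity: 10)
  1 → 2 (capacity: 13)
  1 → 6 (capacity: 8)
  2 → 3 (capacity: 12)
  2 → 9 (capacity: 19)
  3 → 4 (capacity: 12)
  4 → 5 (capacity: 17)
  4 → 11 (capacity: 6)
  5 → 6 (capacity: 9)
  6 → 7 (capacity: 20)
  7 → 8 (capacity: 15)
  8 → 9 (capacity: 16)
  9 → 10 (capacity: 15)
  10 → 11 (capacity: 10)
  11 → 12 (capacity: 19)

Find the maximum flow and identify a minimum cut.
Max flow = 10, Min cut edges: (0,1)

Maximum flow: 10
Minimum cut: (0,1)
Partition: S = [0], T = [1, 2, 3, 4, 5, 6, 7, 8, 9, 10, 11, 12]

Max-flow min-cut theorem verified: both equal 10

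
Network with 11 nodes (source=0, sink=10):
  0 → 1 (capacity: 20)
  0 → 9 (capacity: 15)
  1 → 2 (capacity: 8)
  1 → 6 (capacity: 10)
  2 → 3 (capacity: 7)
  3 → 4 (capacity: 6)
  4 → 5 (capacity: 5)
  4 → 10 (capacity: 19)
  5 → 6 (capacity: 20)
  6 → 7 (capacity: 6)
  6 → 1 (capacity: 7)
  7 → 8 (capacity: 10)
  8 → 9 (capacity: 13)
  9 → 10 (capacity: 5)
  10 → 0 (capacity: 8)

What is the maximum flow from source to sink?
Maximum flow = 11

Max flow: 11

Flow assignment:
  0 → 1: 11/20
  1 → 2: 6/8
  1 → 6: 5/10
  2 → 3: 6/7
  3 → 4: 6/6
  4 → 10: 6/19
  6 → 7: 5/6
  7 → 8: 5/10
  8 → 9: 5/13
  9 → 10: 5/5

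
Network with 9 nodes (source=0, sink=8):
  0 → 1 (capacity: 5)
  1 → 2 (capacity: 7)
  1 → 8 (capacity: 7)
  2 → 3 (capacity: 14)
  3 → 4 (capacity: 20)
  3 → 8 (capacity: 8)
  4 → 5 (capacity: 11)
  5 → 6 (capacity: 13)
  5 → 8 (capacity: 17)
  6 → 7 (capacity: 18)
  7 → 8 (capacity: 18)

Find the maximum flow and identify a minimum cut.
Max flow = 5, Min cut edges: (0,1)

Maximum flow: 5
Minimum cut: (0,1)
Partition: S = [0], T = [1, 2, 3, 4, 5, 6, 7, 8]

Max-flow min-cut theorem verified: both equal 5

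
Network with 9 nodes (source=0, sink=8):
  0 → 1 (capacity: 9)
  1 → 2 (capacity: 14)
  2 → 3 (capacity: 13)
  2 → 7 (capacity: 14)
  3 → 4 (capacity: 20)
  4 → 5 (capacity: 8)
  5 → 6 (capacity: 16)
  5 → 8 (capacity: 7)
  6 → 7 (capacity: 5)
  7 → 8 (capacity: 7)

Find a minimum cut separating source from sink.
Min cut value = 9, edges: (0,1)

Min cut value: 9
Partition: S = [0], T = [1, 2, 3, 4, 5, 6, 7, 8]
Cut edges: (0,1)

By max-flow min-cut theorem, max flow = min cut = 9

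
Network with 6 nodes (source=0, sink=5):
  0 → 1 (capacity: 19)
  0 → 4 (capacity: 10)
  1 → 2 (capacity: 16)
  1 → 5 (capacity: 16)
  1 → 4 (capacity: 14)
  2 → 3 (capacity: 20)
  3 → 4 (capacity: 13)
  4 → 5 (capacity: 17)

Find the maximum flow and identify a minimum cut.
Max flow = 29, Min cut edges: (0,1), (0,4)

Maximum flow: 29
Minimum cut: (0,1), (0,4)
Partition: S = [0], T = [1, 2, 3, 4, 5]

Max-flow min-cut theorem verified: both equal 29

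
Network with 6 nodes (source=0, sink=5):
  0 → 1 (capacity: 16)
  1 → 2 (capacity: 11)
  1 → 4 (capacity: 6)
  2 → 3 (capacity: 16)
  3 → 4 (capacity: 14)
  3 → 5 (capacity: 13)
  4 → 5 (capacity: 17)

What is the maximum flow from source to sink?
Maximum flow = 16

Max flow: 16

Flow assignment:
  0 → 1: 16/16
  1 → 2: 10/11
  1 → 4: 6/6
  2 → 3: 10/16
  3 → 5: 10/13
  4 → 5: 6/17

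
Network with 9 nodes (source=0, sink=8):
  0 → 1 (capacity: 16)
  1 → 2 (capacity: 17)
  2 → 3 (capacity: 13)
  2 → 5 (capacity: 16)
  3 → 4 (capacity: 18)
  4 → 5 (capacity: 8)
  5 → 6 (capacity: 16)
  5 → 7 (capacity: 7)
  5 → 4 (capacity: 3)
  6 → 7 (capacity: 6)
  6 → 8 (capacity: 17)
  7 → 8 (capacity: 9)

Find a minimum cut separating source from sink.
Min cut value = 16, edges: (0,1)

Min cut value: 16
Partition: S = [0], T = [1, 2, 3, 4, 5, 6, 7, 8]
Cut edges: (0,1)

By max-flow min-cut theorem, max flow = min cut = 16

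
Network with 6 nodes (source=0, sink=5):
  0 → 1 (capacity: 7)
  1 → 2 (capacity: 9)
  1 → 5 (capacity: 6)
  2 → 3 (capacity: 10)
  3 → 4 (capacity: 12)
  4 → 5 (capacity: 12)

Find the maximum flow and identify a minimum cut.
Max flow = 7, Min cut edges: (0,1)

Maximum flow: 7
Minimum cut: (0,1)
Partition: S = [0], T = [1, 2, 3, 4, 5]

Max-flow min-cut theorem verified: both equal 7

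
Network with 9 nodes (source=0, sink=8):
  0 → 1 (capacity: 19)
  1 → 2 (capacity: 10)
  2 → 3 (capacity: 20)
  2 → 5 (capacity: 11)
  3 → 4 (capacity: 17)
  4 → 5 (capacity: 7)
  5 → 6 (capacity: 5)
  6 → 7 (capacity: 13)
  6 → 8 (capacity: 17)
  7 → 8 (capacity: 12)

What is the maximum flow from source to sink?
Maximum flow = 5

Max flow: 5

Flow assignment:
  0 → 1: 5/19
  1 → 2: 5/10
  2 → 5: 5/11
  5 → 6: 5/5
  6 → 8: 5/17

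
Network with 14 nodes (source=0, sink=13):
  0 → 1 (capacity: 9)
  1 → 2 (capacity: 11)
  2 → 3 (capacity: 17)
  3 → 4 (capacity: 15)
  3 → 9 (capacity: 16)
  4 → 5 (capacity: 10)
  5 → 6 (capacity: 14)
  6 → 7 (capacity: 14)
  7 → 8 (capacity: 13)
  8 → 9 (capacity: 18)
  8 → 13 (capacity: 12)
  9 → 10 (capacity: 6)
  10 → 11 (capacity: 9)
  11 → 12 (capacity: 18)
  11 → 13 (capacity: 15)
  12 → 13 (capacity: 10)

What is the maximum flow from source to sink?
Maximum flow = 9

Max flow: 9

Flow assignment:
  0 → 1: 9/9
  1 → 2: 9/11
  2 → 3: 9/17
  3 → 4: 3/15
  3 → 9: 6/16
  4 → 5: 3/10
  5 → 6: 3/14
  6 → 7: 3/14
  7 → 8: 3/13
  8 → 13: 3/12
  9 → 10: 6/6
  10 → 11: 6/9
  11 → 13: 6/15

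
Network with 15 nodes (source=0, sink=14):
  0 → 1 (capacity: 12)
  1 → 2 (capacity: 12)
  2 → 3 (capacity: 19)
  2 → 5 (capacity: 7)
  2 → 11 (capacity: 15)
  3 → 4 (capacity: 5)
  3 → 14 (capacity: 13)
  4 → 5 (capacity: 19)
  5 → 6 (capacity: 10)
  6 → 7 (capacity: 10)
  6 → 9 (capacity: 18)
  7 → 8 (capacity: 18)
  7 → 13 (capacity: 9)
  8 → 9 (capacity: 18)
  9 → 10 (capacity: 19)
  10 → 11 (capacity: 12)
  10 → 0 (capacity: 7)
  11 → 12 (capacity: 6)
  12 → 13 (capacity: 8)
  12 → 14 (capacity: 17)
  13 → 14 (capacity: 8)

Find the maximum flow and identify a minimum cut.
Max flow = 12, Min cut edges: (1,2)

Maximum flow: 12
Minimum cut: (1,2)
Partition: S = [0, 1], T = [2, 3, 4, 5, 6, 7, 8, 9, 10, 11, 12, 13, 14]

Max-flow min-cut theorem verified: both equal 12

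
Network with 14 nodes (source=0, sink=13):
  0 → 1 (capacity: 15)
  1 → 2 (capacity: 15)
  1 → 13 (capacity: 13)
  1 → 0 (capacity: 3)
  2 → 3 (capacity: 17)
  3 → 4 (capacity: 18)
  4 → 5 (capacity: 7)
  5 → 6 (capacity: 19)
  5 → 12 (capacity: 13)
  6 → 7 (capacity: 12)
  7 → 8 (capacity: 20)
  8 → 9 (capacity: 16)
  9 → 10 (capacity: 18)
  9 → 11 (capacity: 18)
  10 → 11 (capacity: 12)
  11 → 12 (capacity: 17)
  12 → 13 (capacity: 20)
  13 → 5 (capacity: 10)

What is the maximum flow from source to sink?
Maximum flow = 15

Max flow: 15

Flow assignment:
  0 → 1: 15/15
  1 → 2: 2/15
  1 → 13: 13/13
  2 → 3: 2/17
  3 → 4: 2/18
  4 → 5: 2/7
  5 → 12: 2/13
  12 → 13: 2/20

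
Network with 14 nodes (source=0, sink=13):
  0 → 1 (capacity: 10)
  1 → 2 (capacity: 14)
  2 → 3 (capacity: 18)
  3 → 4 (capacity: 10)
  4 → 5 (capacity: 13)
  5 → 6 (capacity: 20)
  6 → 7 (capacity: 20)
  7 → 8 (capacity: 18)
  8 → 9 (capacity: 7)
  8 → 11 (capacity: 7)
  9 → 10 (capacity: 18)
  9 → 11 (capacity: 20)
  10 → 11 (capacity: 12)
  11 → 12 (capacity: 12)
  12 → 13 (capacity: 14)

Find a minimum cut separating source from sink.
Min cut value = 10, edges: (3,4)

Min cut value: 10
Partition: S = [0, 1, 2, 3], T = [4, 5, 6, 7, 8, 9, 10, 11, 12, 13]
Cut edges: (3,4)

By max-flow min-cut theorem, max flow = min cut = 10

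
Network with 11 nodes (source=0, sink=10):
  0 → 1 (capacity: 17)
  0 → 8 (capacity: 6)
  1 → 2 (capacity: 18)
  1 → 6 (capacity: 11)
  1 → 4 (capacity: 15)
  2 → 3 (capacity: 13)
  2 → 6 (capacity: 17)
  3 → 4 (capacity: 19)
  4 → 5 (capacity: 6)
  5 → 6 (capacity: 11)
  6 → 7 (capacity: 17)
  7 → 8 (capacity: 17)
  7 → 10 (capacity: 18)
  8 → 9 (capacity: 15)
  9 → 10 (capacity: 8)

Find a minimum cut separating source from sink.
Min cut value = 23, edges: (0,8), (6,7)

Min cut value: 23
Partition: S = [0, 1, 2, 3, 4, 5, 6], T = [7, 8, 9, 10]
Cut edges: (0,8), (6,7)

By max-flow min-cut theorem, max flow = min cut = 23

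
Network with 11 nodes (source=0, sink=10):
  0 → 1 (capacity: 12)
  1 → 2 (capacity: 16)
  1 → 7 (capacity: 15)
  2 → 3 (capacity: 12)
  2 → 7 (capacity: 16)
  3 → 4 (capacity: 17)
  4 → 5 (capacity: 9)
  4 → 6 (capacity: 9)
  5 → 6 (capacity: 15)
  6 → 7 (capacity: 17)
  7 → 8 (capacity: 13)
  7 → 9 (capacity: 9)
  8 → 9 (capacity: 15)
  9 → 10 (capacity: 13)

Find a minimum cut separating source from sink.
Min cut value = 12, edges: (0,1)

Min cut value: 12
Partition: S = [0], T = [1, 2, 3, 4, 5, 6, 7, 8, 9, 10]
Cut edges: (0,1)

By max-flow min-cut theorem, max flow = min cut = 12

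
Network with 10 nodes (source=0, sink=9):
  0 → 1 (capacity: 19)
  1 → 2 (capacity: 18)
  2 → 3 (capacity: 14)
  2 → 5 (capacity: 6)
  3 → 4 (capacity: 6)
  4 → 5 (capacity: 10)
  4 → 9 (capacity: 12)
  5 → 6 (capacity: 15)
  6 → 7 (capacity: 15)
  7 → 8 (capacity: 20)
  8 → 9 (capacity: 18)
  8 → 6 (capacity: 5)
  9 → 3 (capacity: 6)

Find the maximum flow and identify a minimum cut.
Max flow = 12, Min cut edges: (2,5), (3,4)

Maximum flow: 12
Minimum cut: (2,5), (3,4)
Partition: S = [0, 1, 2, 3], T = [4, 5, 6, 7, 8, 9]

Max-flow min-cut theorem verified: both equal 12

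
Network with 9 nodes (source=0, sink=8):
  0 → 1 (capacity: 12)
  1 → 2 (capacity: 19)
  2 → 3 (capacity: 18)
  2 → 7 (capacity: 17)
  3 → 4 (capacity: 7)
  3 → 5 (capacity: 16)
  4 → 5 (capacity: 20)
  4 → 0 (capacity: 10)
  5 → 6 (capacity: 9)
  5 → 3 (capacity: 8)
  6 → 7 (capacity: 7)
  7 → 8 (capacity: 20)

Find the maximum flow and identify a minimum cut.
Max flow = 12, Min cut edges: (0,1)

Maximum flow: 12
Minimum cut: (0,1)
Partition: S = [0], T = [1, 2, 3, 4, 5, 6, 7, 8]

Max-flow min-cut theorem verified: both equal 12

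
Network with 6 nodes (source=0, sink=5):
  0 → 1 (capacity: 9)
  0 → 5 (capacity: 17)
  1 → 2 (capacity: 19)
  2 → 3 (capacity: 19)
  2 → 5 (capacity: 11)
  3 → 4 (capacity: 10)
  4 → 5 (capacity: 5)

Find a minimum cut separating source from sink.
Min cut value = 26, edges: (0,1), (0,5)

Min cut value: 26
Partition: S = [0], T = [1, 2, 3, 4, 5]
Cut edges: (0,1), (0,5)

By max-flow min-cut theorem, max flow = min cut = 26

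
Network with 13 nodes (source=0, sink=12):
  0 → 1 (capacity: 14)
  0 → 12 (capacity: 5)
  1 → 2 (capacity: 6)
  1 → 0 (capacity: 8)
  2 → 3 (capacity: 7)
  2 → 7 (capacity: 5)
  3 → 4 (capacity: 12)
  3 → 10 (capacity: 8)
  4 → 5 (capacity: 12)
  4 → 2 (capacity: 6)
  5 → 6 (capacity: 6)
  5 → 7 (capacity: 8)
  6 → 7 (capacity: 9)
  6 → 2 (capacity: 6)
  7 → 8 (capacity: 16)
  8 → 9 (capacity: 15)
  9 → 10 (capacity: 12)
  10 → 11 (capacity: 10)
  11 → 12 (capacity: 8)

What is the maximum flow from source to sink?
Maximum flow = 11

Max flow: 11

Flow assignment:
  0 → 1: 6/14
  0 → 12: 5/5
  1 → 2: 6/6
  2 → 3: 6/7
  3 → 10: 6/8
  10 → 11: 6/10
  11 → 12: 6/8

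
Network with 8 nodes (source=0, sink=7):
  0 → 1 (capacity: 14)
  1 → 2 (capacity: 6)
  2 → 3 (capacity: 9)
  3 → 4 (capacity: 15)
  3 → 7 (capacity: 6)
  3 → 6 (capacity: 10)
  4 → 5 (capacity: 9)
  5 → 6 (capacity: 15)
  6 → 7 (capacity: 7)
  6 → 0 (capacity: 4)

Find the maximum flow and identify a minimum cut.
Max flow = 6, Min cut edges: (1,2)

Maximum flow: 6
Minimum cut: (1,2)
Partition: S = [0, 1], T = [2, 3, 4, 5, 6, 7]

Max-flow min-cut theorem verified: both equal 6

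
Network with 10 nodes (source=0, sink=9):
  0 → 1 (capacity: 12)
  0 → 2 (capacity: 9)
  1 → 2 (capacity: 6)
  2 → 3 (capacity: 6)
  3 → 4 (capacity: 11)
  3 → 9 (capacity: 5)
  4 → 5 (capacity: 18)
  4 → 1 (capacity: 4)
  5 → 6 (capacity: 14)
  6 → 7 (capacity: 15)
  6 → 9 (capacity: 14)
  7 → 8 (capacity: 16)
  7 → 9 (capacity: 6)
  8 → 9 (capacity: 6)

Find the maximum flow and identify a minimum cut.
Max flow = 6, Min cut edges: (2,3)

Maximum flow: 6
Minimum cut: (2,3)
Partition: S = [0, 1, 2], T = [3, 4, 5, 6, 7, 8, 9]

Max-flow min-cut theorem verified: both equal 6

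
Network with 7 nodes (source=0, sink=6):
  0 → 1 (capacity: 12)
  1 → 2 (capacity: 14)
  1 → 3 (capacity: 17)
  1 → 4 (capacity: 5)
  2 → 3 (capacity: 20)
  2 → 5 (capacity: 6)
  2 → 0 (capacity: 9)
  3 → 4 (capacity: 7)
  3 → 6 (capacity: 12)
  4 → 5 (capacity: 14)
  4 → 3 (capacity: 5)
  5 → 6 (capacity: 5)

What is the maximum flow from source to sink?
Maximum flow = 12

Max flow: 12

Flow assignment:
  0 → 1: 12/12
  1 → 3: 12/17
  3 → 6: 12/12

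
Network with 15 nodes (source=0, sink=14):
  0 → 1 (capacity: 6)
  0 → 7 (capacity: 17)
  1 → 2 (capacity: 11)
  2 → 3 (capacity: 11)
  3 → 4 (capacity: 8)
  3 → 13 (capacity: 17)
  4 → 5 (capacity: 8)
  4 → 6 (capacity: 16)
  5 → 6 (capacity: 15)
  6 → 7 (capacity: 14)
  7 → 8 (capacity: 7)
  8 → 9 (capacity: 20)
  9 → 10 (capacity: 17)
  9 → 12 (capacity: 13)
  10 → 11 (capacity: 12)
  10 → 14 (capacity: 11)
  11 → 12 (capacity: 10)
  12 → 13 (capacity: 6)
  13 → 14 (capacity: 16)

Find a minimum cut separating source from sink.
Min cut value = 13, edges: (0,1), (7,8)

Min cut value: 13
Partition: S = [0, 4, 5, 6, 7], T = [1, 2, 3, 8, 9, 10, 11, 12, 13, 14]
Cut edges: (0,1), (7,8)

By max-flow min-cut theorem, max flow = min cut = 13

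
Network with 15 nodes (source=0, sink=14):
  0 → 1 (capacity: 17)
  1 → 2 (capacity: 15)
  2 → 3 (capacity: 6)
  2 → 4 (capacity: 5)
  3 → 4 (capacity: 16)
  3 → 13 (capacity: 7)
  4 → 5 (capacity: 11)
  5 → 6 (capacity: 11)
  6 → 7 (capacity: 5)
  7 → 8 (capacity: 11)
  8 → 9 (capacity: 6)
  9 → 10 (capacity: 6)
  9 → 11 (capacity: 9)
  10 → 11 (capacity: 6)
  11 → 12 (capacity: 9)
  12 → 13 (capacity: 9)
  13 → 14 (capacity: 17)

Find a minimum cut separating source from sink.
Min cut value = 11, edges: (2,3), (6,7)

Min cut value: 11
Partition: S = [0, 1, 2, 4, 5, 6], T = [3, 7, 8, 9, 10, 11, 12, 13, 14]
Cut edges: (2,3), (6,7)

By max-flow min-cut theorem, max flow = min cut = 11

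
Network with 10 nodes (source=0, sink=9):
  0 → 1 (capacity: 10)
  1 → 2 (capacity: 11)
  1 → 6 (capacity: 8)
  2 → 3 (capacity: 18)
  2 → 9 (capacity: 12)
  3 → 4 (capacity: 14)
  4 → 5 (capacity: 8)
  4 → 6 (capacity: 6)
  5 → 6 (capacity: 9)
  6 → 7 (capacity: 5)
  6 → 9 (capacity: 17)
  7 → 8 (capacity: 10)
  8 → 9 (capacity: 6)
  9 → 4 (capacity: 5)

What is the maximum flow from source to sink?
Maximum flow = 10

Max flow: 10

Flow assignment:
  0 → 1: 10/10
  1 → 2: 10/11
  2 → 9: 10/12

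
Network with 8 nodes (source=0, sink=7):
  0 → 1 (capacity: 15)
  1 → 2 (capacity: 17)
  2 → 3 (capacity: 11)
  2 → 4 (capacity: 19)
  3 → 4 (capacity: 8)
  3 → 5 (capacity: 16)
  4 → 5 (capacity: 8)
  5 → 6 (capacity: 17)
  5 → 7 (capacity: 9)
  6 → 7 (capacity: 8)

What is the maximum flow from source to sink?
Maximum flow = 15

Max flow: 15

Flow assignment:
  0 → 1: 15/15
  1 → 2: 15/17
  2 → 3: 11/11
  2 → 4: 4/19
  3 → 5: 11/16
  4 → 5: 4/8
  5 → 6: 6/17
  5 → 7: 9/9
  6 → 7: 6/8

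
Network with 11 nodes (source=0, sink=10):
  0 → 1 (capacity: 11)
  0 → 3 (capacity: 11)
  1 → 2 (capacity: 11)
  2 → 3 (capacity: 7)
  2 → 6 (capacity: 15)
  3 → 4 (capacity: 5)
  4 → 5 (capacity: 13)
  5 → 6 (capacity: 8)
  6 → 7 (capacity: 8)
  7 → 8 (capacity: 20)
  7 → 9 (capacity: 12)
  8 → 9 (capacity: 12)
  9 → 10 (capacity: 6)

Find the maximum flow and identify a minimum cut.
Max flow = 6, Min cut edges: (9,10)

Maximum flow: 6
Minimum cut: (9,10)
Partition: S = [0, 1, 2, 3, 4, 5, 6, 7, 8, 9], T = [10]

Max-flow min-cut theorem verified: both equal 6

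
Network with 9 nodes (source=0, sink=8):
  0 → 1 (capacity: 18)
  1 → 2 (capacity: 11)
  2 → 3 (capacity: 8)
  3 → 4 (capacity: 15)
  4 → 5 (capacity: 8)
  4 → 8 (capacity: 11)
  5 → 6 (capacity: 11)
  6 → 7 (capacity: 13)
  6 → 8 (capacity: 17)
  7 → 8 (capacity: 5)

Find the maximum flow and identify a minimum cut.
Max flow = 8, Min cut edges: (2,3)

Maximum flow: 8
Minimum cut: (2,3)
Partition: S = [0, 1, 2], T = [3, 4, 5, 6, 7, 8]

Max-flow min-cut theorem verified: both equal 8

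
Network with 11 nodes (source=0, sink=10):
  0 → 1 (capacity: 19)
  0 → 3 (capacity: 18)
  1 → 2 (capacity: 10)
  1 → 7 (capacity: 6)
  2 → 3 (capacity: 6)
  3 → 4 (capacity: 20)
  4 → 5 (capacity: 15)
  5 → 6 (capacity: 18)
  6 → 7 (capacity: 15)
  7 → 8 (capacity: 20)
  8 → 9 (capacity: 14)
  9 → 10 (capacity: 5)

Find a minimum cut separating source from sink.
Min cut value = 5, edges: (9,10)

Min cut value: 5
Partition: S = [0, 1, 2, 3, 4, 5, 6, 7, 8, 9], T = [10]
Cut edges: (9,10)

By max-flow min-cut theorem, max flow = min cut = 5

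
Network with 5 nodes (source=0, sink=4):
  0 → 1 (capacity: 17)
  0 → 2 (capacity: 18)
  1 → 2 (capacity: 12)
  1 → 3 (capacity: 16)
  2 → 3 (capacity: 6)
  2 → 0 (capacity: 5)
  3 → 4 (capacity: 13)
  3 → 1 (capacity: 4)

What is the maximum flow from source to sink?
Maximum flow = 13

Max flow: 13

Flow assignment:
  0 → 1: 8/17
  0 → 2: 5/18
  1 → 2: 1/12
  1 → 3: 7/16
  2 → 3: 6/6
  3 → 4: 13/13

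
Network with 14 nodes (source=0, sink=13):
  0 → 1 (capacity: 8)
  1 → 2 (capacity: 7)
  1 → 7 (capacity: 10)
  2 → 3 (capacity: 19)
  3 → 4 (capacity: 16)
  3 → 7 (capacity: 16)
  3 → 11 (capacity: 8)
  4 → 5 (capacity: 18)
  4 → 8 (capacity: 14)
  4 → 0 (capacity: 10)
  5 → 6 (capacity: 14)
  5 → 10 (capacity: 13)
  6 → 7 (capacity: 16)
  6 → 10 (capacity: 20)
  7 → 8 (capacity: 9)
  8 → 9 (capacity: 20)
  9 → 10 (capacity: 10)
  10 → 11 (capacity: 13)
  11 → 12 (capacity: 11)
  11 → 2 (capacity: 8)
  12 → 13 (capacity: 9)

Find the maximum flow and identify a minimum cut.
Max flow = 8, Min cut edges: (0,1)

Maximum flow: 8
Minimum cut: (0,1)
Partition: S = [0], T = [1, 2, 3, 4, 5, 6, 7, 8, 9, 10, 11, 12, 13]

Max-flow min-cut theorem verified: both equal 8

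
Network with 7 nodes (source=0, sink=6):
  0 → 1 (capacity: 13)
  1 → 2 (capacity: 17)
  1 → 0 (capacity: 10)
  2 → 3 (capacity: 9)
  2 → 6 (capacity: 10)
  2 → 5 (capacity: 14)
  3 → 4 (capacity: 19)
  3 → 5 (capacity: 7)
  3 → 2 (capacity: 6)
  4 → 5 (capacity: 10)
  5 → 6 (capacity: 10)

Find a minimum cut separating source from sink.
Min cut value = 13, edges: (0,1)

Min cut value: 13
Partition: S = [0], T = [1, 2, 3, 4, 5, 6]
Cut edges: (0,1)

By max-flow min-cut theorem, max flow = min cut = 13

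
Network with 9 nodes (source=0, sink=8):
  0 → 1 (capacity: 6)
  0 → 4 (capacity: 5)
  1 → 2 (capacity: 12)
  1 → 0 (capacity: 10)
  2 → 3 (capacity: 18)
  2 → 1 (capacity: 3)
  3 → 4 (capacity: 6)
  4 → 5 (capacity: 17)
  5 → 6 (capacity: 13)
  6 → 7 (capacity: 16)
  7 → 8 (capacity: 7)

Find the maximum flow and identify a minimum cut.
Max flow = 7, Min cut edges: (7,8)

Maximum flow: 7
Minimum cut: (7,8)
Partition: S = [0, 1, 2, 3, 4, 5, 6, 7], T = [8]

Max-flow min-cut theorem verified: both equal 7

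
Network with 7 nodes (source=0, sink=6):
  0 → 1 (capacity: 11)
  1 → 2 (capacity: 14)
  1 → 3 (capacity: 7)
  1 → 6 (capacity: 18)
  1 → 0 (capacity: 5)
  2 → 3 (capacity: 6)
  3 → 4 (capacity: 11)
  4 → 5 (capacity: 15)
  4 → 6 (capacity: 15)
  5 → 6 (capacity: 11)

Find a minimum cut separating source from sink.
Min cut value = 11, edges: (0,1)

Min cut value: 11
Partition: S = [0], T = [1, 2, 3, 4, 5, 6]
Cut edges: (0,1)

By max-flow min-cut theorem, max flow = min cut = 11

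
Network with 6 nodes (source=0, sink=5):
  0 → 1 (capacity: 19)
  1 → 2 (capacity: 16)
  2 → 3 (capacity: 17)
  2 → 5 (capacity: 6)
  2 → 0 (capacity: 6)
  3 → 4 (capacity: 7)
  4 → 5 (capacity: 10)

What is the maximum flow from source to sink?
Maximum flow = 13

Max flow: 13

Flow assignment:
  0 → 1: 16/19
  1 → 2: 16/16
  2 → 3: 7/17
  2 → 5: 6/6
  2 → 0: 3/6
  3 → 4: 7/7
  4 → 5: 7/10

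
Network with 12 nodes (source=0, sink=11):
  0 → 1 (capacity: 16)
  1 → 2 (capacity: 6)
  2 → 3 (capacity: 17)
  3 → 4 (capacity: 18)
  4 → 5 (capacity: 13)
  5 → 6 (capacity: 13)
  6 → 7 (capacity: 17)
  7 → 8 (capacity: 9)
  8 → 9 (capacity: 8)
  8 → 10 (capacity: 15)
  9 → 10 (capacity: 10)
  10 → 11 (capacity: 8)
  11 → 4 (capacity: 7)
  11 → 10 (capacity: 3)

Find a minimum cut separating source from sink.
Min cut value = 6, edges: (1,2)

Min cut value: 6
Partition: S = [0, 1], T = [2, 3, 4, 5, 6, 7, 8, 9, 10, 11]
Cut edges: (1,2)

By max-flow min-cut theorem, max flow = min cut = 6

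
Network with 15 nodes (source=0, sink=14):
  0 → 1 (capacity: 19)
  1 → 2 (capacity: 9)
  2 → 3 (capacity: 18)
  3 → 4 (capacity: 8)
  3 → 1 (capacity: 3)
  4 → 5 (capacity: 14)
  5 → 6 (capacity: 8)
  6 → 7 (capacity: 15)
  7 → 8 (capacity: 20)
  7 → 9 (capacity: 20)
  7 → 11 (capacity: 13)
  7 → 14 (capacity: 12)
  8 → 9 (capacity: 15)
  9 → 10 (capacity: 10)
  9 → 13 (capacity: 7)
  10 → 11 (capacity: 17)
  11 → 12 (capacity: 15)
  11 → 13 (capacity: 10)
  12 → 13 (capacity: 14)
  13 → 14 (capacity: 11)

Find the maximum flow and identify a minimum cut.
Max flow = 8, Min cut edges: (5,6)

Maximum flow: 8
Minimum cut: (5,6)
Partition: S = [0, 1, 2, 3, 4, 5], T = [6, 7, 8, 9, 10, 11, 12, 13, 14]

Max-flow min-cut theorem verified: both equal 8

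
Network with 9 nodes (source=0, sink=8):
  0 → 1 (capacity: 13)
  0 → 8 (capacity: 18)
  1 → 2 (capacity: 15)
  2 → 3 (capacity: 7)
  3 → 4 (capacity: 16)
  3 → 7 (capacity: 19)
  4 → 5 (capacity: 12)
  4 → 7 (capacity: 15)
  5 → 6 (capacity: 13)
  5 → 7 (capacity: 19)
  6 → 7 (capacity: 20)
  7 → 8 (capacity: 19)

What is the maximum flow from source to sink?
Maximum flow = 25

Max flow: 25

Flow assignment:
  0 → 1: 7/13
  0 → 8: 18/18
  1 → 2: 7/15
  2 → 3: 7/7
  3 → 7: 7/19
  7 → 8: 7/19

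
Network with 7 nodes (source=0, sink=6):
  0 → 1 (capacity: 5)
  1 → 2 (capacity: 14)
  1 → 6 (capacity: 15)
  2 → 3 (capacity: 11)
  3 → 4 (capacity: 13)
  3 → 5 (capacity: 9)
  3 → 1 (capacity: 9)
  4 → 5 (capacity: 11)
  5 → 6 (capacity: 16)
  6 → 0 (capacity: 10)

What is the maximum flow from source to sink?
Maximum flow = 5

Max flow: 5

Flow assignment:
  0 → 1: 5/5
  1 → 6: 5/15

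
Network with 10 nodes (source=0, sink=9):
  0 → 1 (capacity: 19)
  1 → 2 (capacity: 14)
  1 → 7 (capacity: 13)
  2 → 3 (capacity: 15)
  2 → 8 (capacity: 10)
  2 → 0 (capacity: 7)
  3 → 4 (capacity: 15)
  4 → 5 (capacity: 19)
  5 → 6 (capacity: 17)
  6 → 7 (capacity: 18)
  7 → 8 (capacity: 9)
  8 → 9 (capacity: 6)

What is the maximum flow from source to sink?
Maximum flow = 6

Max flow: 6

Flow assignment:
  0 → 1: 10/19
  1 → 2: 10/14
  2 → 8: 6/10
  2 → 0: 4/7
  8 → 9: 6/6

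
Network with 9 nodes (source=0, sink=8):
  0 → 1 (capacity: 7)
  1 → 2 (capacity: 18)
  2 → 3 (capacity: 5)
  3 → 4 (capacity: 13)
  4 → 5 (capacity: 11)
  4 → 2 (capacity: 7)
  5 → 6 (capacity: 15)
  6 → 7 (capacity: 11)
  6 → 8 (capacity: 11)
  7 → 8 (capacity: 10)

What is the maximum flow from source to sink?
Maximum flow = 5

Max flow: 5

Flow assignment:
  0 → 1: 5/7
  1 → 2: 5/18
  2 → 3: 5/5
  3 → 4: 5/13
  4 → 5: 5/11
  5 → 6: 5/15
  6 → 8: 5/11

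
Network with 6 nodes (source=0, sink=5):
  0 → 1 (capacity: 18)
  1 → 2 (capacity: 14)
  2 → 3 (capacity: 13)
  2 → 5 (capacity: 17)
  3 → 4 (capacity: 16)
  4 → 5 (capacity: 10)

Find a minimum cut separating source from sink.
Min cut value = 14, edges: (1,2)

Min cut value: 14
Partition: S = [0, 1], T = [2, 3, 4, 5]
Cut edges: (1,2)

By max-flow min-cut theorem, max flow = min cut = 14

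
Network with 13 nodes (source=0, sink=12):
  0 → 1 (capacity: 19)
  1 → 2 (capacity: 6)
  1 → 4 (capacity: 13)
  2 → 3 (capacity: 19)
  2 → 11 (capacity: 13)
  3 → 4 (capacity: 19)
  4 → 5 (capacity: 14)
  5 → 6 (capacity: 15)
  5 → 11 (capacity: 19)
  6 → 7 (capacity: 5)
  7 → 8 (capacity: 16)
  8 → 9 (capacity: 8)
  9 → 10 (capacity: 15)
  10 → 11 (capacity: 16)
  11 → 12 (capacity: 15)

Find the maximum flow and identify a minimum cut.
Max flow = 15, Min cut edges: (11,12)

Maximum flow: 15
Minimum cut: (11,12)
Partition: S = [0, 1, 2, 3, 4, 5, 6, 7, 8, 9, 10, 11], T = [12]

Max-flow min-cut theorem verified: both equal 15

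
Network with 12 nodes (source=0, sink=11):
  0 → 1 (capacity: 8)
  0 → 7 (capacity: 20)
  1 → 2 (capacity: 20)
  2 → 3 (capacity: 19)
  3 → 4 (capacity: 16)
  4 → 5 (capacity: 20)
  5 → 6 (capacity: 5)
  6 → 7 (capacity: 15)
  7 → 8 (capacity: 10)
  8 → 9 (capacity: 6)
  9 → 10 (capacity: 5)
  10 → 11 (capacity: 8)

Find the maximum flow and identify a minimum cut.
Max flow = 5, Min cut edges: (9,10)

Maximum flow: 5
Minimum cut: (9,10)
Partition: S = [0, 1, 2, 3, 4, 5, 6, 7, 8, 9], T = [10, 11]

Max-flow min-cut theorem verified: both equal 5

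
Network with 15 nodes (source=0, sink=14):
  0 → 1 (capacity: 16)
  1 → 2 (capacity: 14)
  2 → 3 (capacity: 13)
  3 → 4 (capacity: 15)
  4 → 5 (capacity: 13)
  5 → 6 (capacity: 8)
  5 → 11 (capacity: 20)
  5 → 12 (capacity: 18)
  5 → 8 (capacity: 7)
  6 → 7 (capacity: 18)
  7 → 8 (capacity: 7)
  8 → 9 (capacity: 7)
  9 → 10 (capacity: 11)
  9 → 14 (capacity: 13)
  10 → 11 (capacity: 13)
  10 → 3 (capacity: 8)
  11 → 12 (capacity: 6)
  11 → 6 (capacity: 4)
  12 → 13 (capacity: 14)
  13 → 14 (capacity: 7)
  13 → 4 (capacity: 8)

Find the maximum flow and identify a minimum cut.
Max flow = 13, Min cut edges: (4,5)

Maximum flow: 13
Minimum cut: (4,5)
Partition: S = [0, 1, 2, 3, 4], T = [5, 6, 7, 8, 9, 10, 11, 12, 13, 14]

Max-flow min-cut theorem verified: both equal 13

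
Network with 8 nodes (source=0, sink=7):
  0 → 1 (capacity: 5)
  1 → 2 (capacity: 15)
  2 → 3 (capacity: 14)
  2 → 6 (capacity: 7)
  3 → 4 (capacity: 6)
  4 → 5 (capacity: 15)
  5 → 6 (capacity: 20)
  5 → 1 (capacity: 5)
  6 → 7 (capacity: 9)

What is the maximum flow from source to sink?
Maximum flow = 5

Max flow: 5

Flow assignment:
  0 → 1: 5/5
  1 → 2: 5/15
  2 → 6: 5/7
  6 → 7: 5/9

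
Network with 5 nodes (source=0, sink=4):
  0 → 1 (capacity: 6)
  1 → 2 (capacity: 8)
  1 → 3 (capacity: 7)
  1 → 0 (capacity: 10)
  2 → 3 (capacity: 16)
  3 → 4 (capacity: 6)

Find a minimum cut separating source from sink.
Min cut value = 6, edges: (3,4)

Min cut value: 6
Partition: S = [0, 1, 2, 3], T = [4]
Cut edges: (3,4)

By max-flow min-cut theorem, max flow = min cut = 6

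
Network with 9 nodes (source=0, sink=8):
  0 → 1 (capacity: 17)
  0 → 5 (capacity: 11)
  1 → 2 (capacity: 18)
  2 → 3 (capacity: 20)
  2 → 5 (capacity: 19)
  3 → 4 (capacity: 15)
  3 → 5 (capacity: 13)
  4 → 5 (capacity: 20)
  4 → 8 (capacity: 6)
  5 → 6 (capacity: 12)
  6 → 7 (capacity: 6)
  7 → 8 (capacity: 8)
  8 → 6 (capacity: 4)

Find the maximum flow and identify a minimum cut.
Max flow = 12, Min cut edges: (4,8), (6,7)

Maximum flow: 12
Minimum cut: (4,8), (6,7)
Partition: S = [0, 1, 2, 3, 4, 5, 6], T = [7, 8]

Max-flow min-cut theorem verified: both equal 12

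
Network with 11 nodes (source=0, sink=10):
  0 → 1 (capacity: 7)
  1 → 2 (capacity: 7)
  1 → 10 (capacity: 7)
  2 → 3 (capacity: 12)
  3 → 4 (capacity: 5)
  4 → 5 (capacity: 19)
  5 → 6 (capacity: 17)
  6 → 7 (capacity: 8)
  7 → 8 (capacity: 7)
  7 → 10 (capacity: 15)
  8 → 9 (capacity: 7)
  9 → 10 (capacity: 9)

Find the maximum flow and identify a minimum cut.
Max flow = 7, Min cut edges: (0,1)

Maximum flow: 7
Minimum cut: (0,1)
Partition: S = [0], T = [1, 2, 3, 4, 5, 6, 7, 8, 9, 10]

Max-flow min-cut theorem verified: both equal 7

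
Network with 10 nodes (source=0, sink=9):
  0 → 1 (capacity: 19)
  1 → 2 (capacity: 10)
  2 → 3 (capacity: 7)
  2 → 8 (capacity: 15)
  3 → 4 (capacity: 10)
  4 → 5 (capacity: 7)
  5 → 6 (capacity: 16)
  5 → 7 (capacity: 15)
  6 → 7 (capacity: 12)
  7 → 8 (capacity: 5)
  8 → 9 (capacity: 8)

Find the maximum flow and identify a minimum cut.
Max flow = 8, Min cut edges: (8,9)

Maximum flow: 8
Minimum cut: (8,9)
Partition: S = [0, 1, 2, 3, 4, 5, 6, 7, 8], T = [9]

Max-flow min-cut theorem verified: both equal 8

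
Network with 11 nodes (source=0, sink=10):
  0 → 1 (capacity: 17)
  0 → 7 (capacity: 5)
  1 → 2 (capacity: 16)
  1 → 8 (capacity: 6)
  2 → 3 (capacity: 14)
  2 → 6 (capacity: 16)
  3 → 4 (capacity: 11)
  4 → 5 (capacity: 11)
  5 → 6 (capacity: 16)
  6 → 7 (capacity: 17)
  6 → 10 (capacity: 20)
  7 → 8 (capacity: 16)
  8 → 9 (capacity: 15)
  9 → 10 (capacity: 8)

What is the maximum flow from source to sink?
Maximum flow = 22

Max flow: 22

Flow assignment:
  0 → 1: 17/17
  0 → 7: 5/5
  1 → 2: 16/16
  1 → 8: 1/6
  2 → 6: 16/16
  6 → 10: 16/20
  7 → 8: 5/16
  8 → 9: 6/15
  9 → 10: 6/8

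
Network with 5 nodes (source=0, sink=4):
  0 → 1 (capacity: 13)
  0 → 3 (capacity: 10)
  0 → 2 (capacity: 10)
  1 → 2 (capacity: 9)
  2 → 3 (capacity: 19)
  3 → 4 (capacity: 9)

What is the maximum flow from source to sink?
Maximum flow = 9

Max flow: 9

Flow assignment:
  0 → 3: 9/10
  3 → 4: 9/9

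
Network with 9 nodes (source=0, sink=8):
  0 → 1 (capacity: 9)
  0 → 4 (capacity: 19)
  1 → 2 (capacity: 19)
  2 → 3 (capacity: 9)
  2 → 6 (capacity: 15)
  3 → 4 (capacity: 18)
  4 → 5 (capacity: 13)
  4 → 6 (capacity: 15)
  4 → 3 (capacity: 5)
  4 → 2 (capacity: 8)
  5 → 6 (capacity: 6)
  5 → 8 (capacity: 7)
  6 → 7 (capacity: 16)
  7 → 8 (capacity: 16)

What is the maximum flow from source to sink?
Maximum flow = 23

Max flow: 23

Flow assignment:
  0 → 1: 4/9
  0 → 4: 19/19
  1 → 2: 4/19
  2 → 6: 4/15
  4 → 5: 13/13
  4 → 6: 6/15
  5 → 6: 6/6
  5 → 8: 7/7
  6 → 7: 16/16
  7 → 8: 16/16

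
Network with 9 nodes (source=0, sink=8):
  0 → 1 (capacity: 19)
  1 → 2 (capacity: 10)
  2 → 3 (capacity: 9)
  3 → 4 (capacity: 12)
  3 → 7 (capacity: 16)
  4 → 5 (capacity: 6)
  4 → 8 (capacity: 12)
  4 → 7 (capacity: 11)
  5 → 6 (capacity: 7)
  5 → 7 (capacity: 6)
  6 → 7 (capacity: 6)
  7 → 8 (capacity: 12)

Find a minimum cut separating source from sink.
Min cut value = 9, edges: (2,3)

Min cut value: 9
Partition: S = [0, 1, 2], T = [3, 4, 5, 6, 7, 8]
Cut edges: (2,3)

By max-flow min-cut theorem, max flow = min cut = 9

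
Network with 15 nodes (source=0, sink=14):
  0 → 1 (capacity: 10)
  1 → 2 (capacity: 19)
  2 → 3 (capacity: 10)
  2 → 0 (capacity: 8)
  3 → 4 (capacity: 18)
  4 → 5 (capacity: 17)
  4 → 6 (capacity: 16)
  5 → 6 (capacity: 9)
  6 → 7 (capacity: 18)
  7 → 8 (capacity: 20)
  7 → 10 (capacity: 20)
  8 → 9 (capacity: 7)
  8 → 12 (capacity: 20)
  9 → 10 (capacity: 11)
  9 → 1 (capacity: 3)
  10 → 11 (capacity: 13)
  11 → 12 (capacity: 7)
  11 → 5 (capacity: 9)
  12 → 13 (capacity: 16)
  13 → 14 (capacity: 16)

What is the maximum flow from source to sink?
Maximum flow = 10

Max flow: 10

Flow assignment:
  0 → 1: 10/10
  1 → 2: 10/19
  2 → 3: 10/10
  3 → 4: 10/18
  4 → 6: 10/16
  6 → 7: 10/18
  7 → 8: 10/20
  8 → 12: 10/20
  12 → 13: 10/16
  13 → 14: 10/16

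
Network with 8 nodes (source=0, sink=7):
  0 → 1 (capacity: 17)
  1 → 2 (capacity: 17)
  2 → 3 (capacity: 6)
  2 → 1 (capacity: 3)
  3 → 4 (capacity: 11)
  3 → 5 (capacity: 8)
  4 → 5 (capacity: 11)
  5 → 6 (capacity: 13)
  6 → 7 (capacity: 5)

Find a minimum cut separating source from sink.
Min cut value = 5, edges: (6,7)

Min cut value: 5
Partition: S = [0, 1, 2, 3, 4, 5, 6], T = [7]
Cut edges: (6,7)

By max-flow min-cut theorem, max flow = min cut = 5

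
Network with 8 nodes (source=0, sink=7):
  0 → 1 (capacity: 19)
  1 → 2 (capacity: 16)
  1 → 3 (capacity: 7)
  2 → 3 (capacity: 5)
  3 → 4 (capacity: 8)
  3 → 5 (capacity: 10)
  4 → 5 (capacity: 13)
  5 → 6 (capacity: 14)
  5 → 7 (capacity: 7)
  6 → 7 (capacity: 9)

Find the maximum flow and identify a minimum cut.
Max flow = 12, Min cut edges: (1,3), (2,3)

Maximum flow: 12
Minimum cut: (1,3), (2,3)
Partition: S = [0, 1, 2], T = [3, 4, 5, 6, 7]

Max-flow min-cut theorem verified: both equal 12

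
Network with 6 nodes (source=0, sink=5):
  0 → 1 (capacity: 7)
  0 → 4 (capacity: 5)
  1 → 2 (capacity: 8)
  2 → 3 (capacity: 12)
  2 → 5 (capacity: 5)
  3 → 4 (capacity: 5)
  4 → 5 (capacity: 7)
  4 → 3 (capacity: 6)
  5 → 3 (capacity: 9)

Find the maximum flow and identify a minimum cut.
Max flow = 12, Min cut edges: (2,5), (4,5)

Maximum flow: 12
Minimum cut: (2,5), (4,5)
Partition: S = [0, 1, 2, 3, 4], T = [5]

Max-flow min-cut theorem verified: both equal 12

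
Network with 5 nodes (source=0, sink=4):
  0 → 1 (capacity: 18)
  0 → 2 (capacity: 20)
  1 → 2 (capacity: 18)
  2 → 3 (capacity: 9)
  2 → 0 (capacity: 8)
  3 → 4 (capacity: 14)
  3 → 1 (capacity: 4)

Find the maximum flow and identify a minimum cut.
Max flow = 9, Min cut edges: (2,3)

Maximum flow: 9
Minimum cut: (2,3)
Partition: S = [0, 1, 2], T = [3, 4]

Max-flow min-cut theorem verified: both equal 9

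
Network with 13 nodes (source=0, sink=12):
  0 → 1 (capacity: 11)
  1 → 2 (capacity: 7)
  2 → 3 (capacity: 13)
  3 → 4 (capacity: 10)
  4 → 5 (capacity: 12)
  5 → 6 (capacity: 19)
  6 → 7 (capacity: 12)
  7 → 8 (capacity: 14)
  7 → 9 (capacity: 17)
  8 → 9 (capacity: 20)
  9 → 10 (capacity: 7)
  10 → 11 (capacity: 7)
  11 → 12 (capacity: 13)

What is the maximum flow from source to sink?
Maximum flow = 7

Max flow: 7

Flow assignment:
  0 → 1: 7/11
  1 → 2: 7/7
  2 → 3: 7/13
  3 → 4: 7/10
  4 → 5: 7/12
  5 → 6: 7/19
  6 → 7: 7/12
  7 → 9: 7/17
  9 → 10: 7/7
  10 → 11: 7/7
  11 → 12: 7/13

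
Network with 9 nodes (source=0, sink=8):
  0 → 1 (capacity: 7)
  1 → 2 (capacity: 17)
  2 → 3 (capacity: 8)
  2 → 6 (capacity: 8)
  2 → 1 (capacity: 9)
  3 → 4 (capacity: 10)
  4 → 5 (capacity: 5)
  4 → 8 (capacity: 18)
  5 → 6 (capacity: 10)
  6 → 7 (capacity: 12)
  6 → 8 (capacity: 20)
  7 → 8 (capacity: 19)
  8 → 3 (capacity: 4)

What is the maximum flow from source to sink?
Maximum flow = 7

Max flow: 7

Flow assignment:
  0 → 1: 7/7
  1 → 2: 7/17
  2 → 6: 7/8
  6 → 8: 7/20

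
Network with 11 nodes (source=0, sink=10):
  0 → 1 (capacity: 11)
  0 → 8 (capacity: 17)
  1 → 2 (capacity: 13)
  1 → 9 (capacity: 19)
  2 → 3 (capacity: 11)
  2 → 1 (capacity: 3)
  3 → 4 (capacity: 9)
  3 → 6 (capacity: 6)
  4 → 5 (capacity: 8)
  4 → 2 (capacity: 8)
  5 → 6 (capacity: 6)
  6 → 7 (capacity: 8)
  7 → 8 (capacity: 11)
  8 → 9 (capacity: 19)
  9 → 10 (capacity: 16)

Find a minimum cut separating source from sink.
Min cut value = 16, edges: (9,10)

Min cut value: 16
Partition: S = [0, 1, 2, 3, 4, 5, 6, 7, 8, 9], T = [10]
Cut edges: (9,10)

By max-flow min-cut theorem, max flow = min cut = 16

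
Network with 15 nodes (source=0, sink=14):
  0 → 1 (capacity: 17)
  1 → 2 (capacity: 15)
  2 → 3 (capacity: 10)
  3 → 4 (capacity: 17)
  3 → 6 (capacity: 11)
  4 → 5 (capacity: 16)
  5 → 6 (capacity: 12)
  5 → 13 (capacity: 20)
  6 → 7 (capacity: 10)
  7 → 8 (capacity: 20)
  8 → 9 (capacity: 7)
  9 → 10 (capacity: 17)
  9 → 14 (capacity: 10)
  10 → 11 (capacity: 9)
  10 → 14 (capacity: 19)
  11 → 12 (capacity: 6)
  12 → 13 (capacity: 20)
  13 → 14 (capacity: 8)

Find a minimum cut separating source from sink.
Min cut value = 10, edges: (2,3)

Min cut value: 10
Partition: S = [0, 1, 2], T = [3, 4, 5, 6, 7, 8, 9, 10, 11, 12, 13, 14]
Cut edges: (2,3)

By max-flow min-cut theorem, max flow = min cut = 10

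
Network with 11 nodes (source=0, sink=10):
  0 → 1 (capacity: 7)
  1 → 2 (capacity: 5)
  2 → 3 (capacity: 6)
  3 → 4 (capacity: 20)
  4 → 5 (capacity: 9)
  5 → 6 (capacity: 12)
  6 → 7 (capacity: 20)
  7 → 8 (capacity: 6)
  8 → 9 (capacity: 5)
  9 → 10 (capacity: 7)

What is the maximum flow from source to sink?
Maximum flow = 5

Max flow: 5

Flow assignment:
  0 → 1: 5/7
  1 → 2: 5/5
  2 → 3: 5/6
  3 → 4: 5/20
  4 → 5: 5/9
  5 → 6: 5/12
  6 → 7: 5/20
  7 → 8: 5/6
  8 → 9: 5/5
  9 → 10: 5/7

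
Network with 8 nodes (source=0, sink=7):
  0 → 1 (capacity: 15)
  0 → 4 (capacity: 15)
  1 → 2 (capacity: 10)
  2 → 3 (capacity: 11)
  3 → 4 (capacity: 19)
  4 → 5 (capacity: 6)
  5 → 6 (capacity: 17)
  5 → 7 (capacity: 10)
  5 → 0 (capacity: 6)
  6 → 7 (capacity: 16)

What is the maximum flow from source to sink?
Maximum flow = 6

Max flow: 6

Flow assignment:
  0 → 1: 6/15
  1 → 2: 6/10
  2 → 3: 6/11
  3 → 4: 6/19
  4 → 5: 6/6
  5 → 7: 6/10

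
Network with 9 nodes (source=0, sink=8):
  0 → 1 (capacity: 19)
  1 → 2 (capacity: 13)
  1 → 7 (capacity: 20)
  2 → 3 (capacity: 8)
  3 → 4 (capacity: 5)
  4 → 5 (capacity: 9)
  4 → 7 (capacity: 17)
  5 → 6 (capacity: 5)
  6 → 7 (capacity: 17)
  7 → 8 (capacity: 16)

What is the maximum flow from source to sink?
Maximum flow = 16

Max flow: 16

Flow assignment:
  0 → 1: 16/19
  1 → 7: 16/20
  7 → 8: 16/16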